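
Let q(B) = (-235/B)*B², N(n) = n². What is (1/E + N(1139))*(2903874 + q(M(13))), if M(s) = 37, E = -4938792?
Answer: 18549986766733890349/4938792 ≈ 3.7560e+12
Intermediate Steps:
q(B) = -235*B
(1/E + N(1139))*(2903874 + q(M(13))) = (1/(-4938792) + 1139²)*(2903874 - 235*37) = (-1/4938792 + 1297321)*(2903874 - 8695) = (6407198576231/4938792)*2895179 = 18549986766733890349/4938792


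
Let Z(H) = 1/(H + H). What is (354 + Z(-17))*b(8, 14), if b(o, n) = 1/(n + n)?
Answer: 12035/952 ≈ 12.642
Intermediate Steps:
b(o, n) = 1/(2*n)
Z(H) = 1/(2*H)
(354 + Z(-17))*b(8, 14) = (354 + (½)/(-17))*((½)/14) = (354 + (½)*(-1/17))*((½)*(1/14)) = (354 - 1/34)*(1/28) = (12035/34)*(1/28) = 12035/952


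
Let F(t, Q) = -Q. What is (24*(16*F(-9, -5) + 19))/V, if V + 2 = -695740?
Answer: -396/115957 ≈ -0.0034151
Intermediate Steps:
V = -695742 (V = -2 - 695740 = -695742)
(24*(16*F(-9, -5) + 19))/V = (24*(16*(-1*(-5)) + 19))/(-695742) = (24*(16*5 + 19))*(-1/695742) = (24*(80 + 19))*(-1/695742) = (24*99)*(-1/695742) = 2376*(-1/695742) = -396/115957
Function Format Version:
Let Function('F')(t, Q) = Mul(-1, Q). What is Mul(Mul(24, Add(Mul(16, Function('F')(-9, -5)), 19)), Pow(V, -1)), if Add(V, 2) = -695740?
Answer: Rational(-396, 115957) ≈ -0.0034151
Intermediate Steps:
V = -695742 (V = Add(-2, -695740) = -695742)
Mul(Mul(24, Add(Mul(16, Function('F')(-9, -5)), 19)), Pow(V, -1)) = Mul(Mul(24, Add(Mul(16, Mul(-1, -5)), 19)), Pow(-695742, -1)) = Mul(Mul(24, Add(Mul(16, 5), 19)), Rational(-1, 695742)) = Mul(Mul(24, Add(80, 19)), Rational(-1, 695742)) = Mul(Mul(24, 99), Rational(-1, 695742)) = Mul(2376, Rational(-1, 695742)) = Rational(-396, 115957)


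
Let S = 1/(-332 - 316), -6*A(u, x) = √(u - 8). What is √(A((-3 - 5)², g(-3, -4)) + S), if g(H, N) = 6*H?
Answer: √(-2 - 432*√14)/36 ≈ 1.1175*I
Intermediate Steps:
A(u, x) = -√(-8 + u)/6 (A(u, x) = -√(u - 8)/6 = -√(-8 + u)/6)
S = -1/648 (S = 1/(-648) = -1/648 ≈ -0.0015432)
√(A((-3 - 5)², g(-3, -4)) + S) = √(-√(-8 + (-3 - 5)²)/6 - 1/648) = √(-√(-8 + (-8)²)/6 - 1/648) = √(-√(-8 + 64)/6 - 1/648) = √(-√14/3 - 1/648) = √(-1/648 - √14/3)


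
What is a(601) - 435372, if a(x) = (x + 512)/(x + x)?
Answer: -523316031/1202 ≈ -4.3537e+5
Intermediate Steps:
a(x) = (512 + x)/(2*x) (a(x) = (512 + x)/((2*x)) = (512 + x)*(1/(2*x)) = (512 + x)/(2*x))
a(601) - 435372 = (1/2)*(512 + 601)/601 - 435372 = (1/2)*(1/601)*1113 - 435372 = 1113/1202 - 435372 = -523316031/1202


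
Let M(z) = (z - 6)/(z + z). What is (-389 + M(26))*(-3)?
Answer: 15156/13 ≈ 1165.8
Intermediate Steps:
M(z) = (-6 + z)/(2*z) (M(z) = (-6 + z)/((2*z)) = (-6 + z)*(1/(2*z)) = (-6 + z)/(2*z))
(-389 + M(26))*(-3) = (-389 + (1/2)*(-6 + 26)/26)*(-3) = (-389 + (1/2)*(1/26)*20)*(-3) = (-389 + 5/13)*(-3) = -5052/13*(-3) = 15156/13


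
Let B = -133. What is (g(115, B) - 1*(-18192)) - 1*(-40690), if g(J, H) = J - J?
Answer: 58882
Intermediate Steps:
g(J, H) = 0
(g(115, B) - 1*(-18192)) - 1*(-40690) = (0 - 1*(-18192)) - 1*(-40690) = (0 + 18192) + 40690 = 18192 + 40690 = 58882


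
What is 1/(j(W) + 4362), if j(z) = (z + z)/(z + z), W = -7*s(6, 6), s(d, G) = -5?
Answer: 1/4363 ≈ 0.00022920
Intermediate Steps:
W = 35 (W = -7*(-5) = 35)
j(z) = 1 (j(z) = (2*z)/((2*z)) = (2*z)*(1/(2*z)) = 1)
1/(j(W) + 4362) = 1/(1 + 4362) = 1/4363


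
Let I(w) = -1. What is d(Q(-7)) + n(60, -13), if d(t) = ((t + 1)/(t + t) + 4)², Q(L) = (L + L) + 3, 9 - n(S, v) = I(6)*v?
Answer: 1917/121 ≈ 15.843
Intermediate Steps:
n(S, v) = 9 + v (n(S, v) = 9 - (-1)*v = 9 + v)
Q(L) = 3 + 2*L (Q(L) = 2*L + 3 = 3 + 2*L)
d(t) = (4 + (1 + t)/(2*t))² (d(t) = ((1 + t)/((2*t)) + 4)² = ((1 + t)*(1/(2*t)) + 4)² = ((1 + t)/(2*t) + 4)² = (4 + (1 + t)/(2*t))²)
d(Q(-7)) + n(60, -13) = (1 + 9*(3 + 2*(-7)))²/(4*(3 + 2*(-7))²) + (9 - 13) = (1 + 9*(3 - 14))²/(4*(3 - 14)²) - 4 = (¼)*(1 + 9*(-11))²/(-11)² - 4 = (¼)*(1/121)*(1 - 99)² - 4 = (¼)*(1/121)*(-98)² - 4 = (¼)*(1/121)*9604 - 4 = 2401/121 - 4 = 1917/121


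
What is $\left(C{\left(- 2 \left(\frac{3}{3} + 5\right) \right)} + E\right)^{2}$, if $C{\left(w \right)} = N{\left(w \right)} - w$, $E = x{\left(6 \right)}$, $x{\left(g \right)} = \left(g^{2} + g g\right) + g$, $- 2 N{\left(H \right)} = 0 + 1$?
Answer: $\frac{32041}{4} \approx 8010.3$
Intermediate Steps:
$N{\left(H \right)} = - \frac{1}{2}$ ($N{\left(H \right)} = - \frac{0 + 1}{2} = \left(- \frac{1}{2}\right) 1 = - \frac{1}{2}$)
$x{\left(g \right)} = g + 2 g^{2}$ ($x{\left(g \right)} = \left(g^{2} + g^{2}\right) + g = 2 g^{2} + g = g + 2 g^{2}$)
$E = 78$ ($E = 6 \left(1 + 2 \cdot 6\right) = 6 \left(1 + 12\right) = 6 \cdot 13 = 78$)
$C{\left(w \right)} = - \frac{1}{2} - w$
$\left(C{\left(- 2 \left(\frac{3}{3} + 5\right) \right)} + E\right)^{2} = \left(\left(- \frac{1}{2} - - 2 \left(\frac{3}{3} + 5\right)\right) + 78\right)^{2} = \left(\left(- \frac{1}{2} - - 2 \left(3 \cdot \frac{1}{3} + 5\right)\right) + 78\right)^{2} = \left(\left(- \frac{1}{2} - - 2 \left(1 + 5\right)\right) + 78\right)^{2} = \left(\left(- \frac{1}{2} - \left(-2\right) 6\right) + 78\right)^{2} = \left(\left(- \frac{1}{2} - -12\right) + 78\right)^{2} = \left(\left(- \frac{1}{2} + 12\right) + 78\right)^{2} = \left(\frac{23}{2} + 78\right)^{2} = \left(\frac{179}{2}\right)^{2} = \frac{32041}{4}$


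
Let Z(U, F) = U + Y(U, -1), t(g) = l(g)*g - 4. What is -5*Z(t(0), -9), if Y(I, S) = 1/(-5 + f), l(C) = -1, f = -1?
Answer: 125/6 ≈ 20.833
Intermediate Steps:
Y(I, S) = -⅙ (Y(I, S) = 1/(-5 - 1) = 1/(-6) = -⅙)
t(g) = -4 - g (t(g) = -g - 4 = -4 - g)
Z(U, F) = -⅙ + U (Z(U, F) = U - ⅙ = -⅙ + U)
-5*Z(t(0), -9) = -5*(-⅙ + (-4 - 1*0)) = -5*(-⅙ + (-4 + 0)) = -5*(-⅙ - 4) = -5*(-25/6) = 125/6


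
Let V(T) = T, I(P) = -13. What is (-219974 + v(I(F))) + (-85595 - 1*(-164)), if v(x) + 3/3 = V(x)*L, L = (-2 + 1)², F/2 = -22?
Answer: -305419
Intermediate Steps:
F = -44 (F = 2*(-22) = -44)
L = 1 (L = (-1)² = 1)
v(x) = -1 + x (v(x) = -1 + x*1 = -1 + x)
(-219974 + v(I(F))) + (-85595 - 1*(-164)) = (-219974 + (-1 - 13)) + (-85595 - 1*(-164)) = (-219974 - 14) + (-85595 + 164) = -219988 - 85431 = -305419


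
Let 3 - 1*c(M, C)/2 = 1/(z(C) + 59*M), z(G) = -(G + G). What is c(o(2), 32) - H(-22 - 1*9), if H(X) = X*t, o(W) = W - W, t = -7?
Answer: -6751/32 ≈ -210.97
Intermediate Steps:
o(W) = 0
z(G) = -2*G
H(X) = -7*X (H(X) = X*(-7) = -7*X)
c(M, C) = 6 - 2/(-2*C + 59*M)
c(o(2), 32) - H(-22 - 1*9) = 2*(1 - 177*0 + 6*32)/(-59*0 + 2*32) - (-7)*(-22 - 1*9) = 2*(1 + 0 + 192)/(0 + 64) - (-7)*(-22 - 9) = 2*193/64 - (-7)*(-31) = 2*(1/64)*193 - 1*217 = 193/32 - 217 = -6751/32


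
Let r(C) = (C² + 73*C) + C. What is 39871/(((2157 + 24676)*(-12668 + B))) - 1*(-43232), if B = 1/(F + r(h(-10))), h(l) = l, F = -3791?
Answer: 65115498437096303/1506187514197 ≈ 43232.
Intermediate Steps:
r(C) = C² + 74*C
B = -1/4431 (B = 1/(-3791 - 10*(74 - 10)) = 1/(-3791 - 10*64) = 1/(-3791 - 640) = 1/(-4431) = -1/4431 ≈ -0.00022568)
39871/(((2157 + 24676)*(-12668 + B))) - 1*(-43232) = 39871/(((2157 + 24676)*(-12668 - 1/4431))) - 1*(-43232) = 39871/((26833*(-56131909/4431))) + 43232 = 39871/(-1506187514197/4431) + 43232 = 39871*(-4431/1506187514197) + 43232 = -176668401/1506187514197 + 43232 = 65115498437096303/1506187514197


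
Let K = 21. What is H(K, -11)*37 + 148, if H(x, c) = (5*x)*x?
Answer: 81733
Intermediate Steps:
H(x, c) = 5*x²
H(K, -11)*37 + 148 = (5*21²)*37 + 148 = (5*441)*37 + 148 = 2205*37 + 148 = 81585 + 148 = 81733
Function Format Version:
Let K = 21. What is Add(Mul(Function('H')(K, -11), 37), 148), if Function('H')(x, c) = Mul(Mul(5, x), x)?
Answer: 81733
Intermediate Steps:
Function('H')(x, c) = Mul(5, Pow(x, 2))
Add(Mul(Function('H')(K, -11), 37), 148) = Add(Mul(Mul(5, Pow(21, 2)), 37), 148) = Add(Mul(Mul(5, 441), 37), 148) = Add(Mul(2205, 37), 148) = Add(81585, 148) = 81733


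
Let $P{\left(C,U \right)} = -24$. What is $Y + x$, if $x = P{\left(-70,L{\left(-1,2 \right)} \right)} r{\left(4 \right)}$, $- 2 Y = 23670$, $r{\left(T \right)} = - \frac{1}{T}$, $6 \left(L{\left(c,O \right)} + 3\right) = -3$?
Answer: $-11829$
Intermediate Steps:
$L{\left(c,O \right)} = - \frac{7}{2}$ ($L{\left(c,O \right)} = -3 + \frac{1}{6} \left(-3\right) = -3 - \frac{1}{2} = - \frac{7}{2}$)
$Y = -11835$ ($Y = \left(- \frac{1}{2}\right) 23670 = -11835$)
$x = 6$ ($x = - 24 \left(- \frac{1}{4}\right) = - 24 \left(\left(-1\right) \frac{1}{4}\right) = \left(-24\right) \left(- \frac{1}{4}\right) = 6$)
$Y + x = -11835 + 6 = -11829$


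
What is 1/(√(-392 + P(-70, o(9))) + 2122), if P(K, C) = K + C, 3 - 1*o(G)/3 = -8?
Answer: 2122/4503313 - I*√429/4503313 ≈ 0.00047121 - 4.5994e-6*I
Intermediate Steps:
o(G) = 33 (o(G) = 9 - 3*(-8) = 9 + 24 = 33)
P(K, C) = C + K
1/(√(-392 + P(-70, o(9))) + 2122) = 1/(√(-392 + (33 - 70)) + 2122) = 1/(√(-392 - 37) + 2122) = 1/(√(-429) + 2122) = 1/(I*√429 + 2122) = 1/(2122 + I*√429)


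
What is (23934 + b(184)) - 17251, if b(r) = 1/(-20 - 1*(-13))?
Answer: 46780/7 ≈ 6682.9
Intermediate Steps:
b(r) = -⅐ (b(r) = 1/(-20 + 13) = 1/(-7) = -⅐)
(23934 + b(184)) - 17251 = (23934 - ⅐) - 17251 = 167537/7 - 17251 = 46780/7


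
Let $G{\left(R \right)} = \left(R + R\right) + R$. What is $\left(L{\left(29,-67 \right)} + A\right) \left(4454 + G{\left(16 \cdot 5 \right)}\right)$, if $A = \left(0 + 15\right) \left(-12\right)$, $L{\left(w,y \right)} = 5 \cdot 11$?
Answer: $-586750$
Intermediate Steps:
$L{\left(w,y \right)} = 55$
$G{\left(R \right)} = 3 R$ ($G{\left(R \right)} = 2 R + R = 3 R$)
$A = -180$ ($A = 15 \left(-12\right) = -180$)
$\left(L{\left(29,-67 \right)} + A\right) \left(4454 + G{\left(16 \cdot 5 \right)}\right) = \left(55 - 180\right) \left(4454 + 3 \cdot 16 \cdot 5\right) = - 125 \left(4454 + 3 \cdot 80\right) = - 125 \left(4454 + 240\right) = \left(-125\right) 4694 = -586750$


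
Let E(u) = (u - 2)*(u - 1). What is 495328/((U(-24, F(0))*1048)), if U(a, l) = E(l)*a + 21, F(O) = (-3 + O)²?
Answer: -61916/173313 ≈ -0.35725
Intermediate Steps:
E(u) = (-1 + u)*(-2 + u) (E(u) = (-2 + u)*(-1 + u) = (-1 + u)*(-2 + u))
U(a, l) = 21 + a*(2 + l² - 3*l) (U(a, l) = (2 + l² - 3*l)*a + 21 = a*(2 + l² - 3*l) + 21 = 21 + a*(2 + l² - 3*l))
495328/((U(-24, F(0))*1048)) = 495328/(((21 - 24*(2 + ((-3 + 0)²)² - 3*(-3 + 0)²))*1048)) = 495328/(((21 - 24*(2 + ((-3)²)² - 3*(-3)²))*1048)) = 495328/(((21 - 24*(2 + 9² - 3*9))*1048)) = 495328/(((21 - 24*(2 + 81 - 27))*1048)) = 495328/(((21 - 24*56)*1048)) = 495328/(((21 - 1344)*1048)) = 495328/((-1323*1048)) = 495328/(-1386504) = 495328*(-1/1386504) = -61916/173313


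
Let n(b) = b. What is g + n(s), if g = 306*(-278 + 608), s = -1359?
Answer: 99621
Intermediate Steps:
g = 100980 (g = 306*330 = 100980)
g + n(s) = 100980 - 1359 = 99621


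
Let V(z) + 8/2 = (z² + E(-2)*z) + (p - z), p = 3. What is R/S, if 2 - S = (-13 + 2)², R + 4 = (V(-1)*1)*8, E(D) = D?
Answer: -20/119 ≈ -0.16807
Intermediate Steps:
V(z) = -1 + z² - 3*z (V(z) = -4 + ((z² - 2*z) + (3 - z)) = -4 + (3 + z² - 3*z) = -1 + z² - 3*z)
R = 20 (R = -4 + ((-1 + (-1)² - 3*(-1))*1)*8 = -4 + ((-1 + 1 + 3)*1)*8 = -4 + (3*1)*8 = -4 + 3*8 = -4 + 24 = 20)
S = -119 (S = 2 - (-13 + 2)² = 2 - 1*(-11)² = 2 - 1*121 = 2 - 121 = -119)
R/S = 20/(-119) = 20*(-1/119) = -20/119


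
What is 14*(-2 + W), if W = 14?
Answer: 168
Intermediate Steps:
14*(-2 + W) = 14*(-2 + 14) = 14*12 = 168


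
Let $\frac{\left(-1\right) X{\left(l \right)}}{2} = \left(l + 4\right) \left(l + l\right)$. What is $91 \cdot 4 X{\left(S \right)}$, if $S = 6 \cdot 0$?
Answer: $0$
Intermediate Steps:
$S = 0$
$X{\left(l \right)} = - 4 l \left(4 + l\right)$ ($X{\left(l \right)} = - 2 \left(l + 4\right) \left(l + l\right) = - 2 \left(4 + l\right) 2 l = - 2 \cdot 2 l \left(4 + l\right) = - 4 l \left(4 + l\right)$)
$91 \cdot 4 X{\left(S \right)} = 91 \cdot 4 \left(\left(-4\right) 0 \left(4 + 0\right)\right) = 364 \left(\left(-4\right) 0 \cdot 4\right) = 364 \cdot 0 = 0$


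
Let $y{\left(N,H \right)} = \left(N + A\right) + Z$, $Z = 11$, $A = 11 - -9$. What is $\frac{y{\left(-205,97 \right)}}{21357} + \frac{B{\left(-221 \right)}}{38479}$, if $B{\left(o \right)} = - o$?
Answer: $- \frac{94069}{39133143} \approx -0.0024038$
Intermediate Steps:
$A = 20$ ($A = 11 + 9 = 20$)
$y{\left(N,H \right)} = 31 + N$ ($y{\left(N,H \right)} = \left(N + 20\right) + 11 = \left(20 + N\right) + 11 = 31 + N$)
$\frac{y{\left(-205,97 \right)}}{21357} + \frac{B{\left(-221 \right)}}{38479} = \frac{31 - 205}{21357} + \frac{\left(-1\right) \left(-221\right)}{38479} = \left(-174\right) \frac{1}{21357} + 221 \cdot \frac{1}{38479} = - \frac{58}{7119} + \frac{221}{38479} = - \frac{94069}{39133143}$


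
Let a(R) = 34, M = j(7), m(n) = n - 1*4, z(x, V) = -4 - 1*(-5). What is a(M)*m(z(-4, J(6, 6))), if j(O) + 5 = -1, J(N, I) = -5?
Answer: -102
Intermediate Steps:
z(x, V) = 1 (z(x, V) = -4 + 5 = 1)
j(O) = -6 (j(O) = -5 - 1 = -6)
m(n) = -4 + n (m(n) = n - 4 = -4 + n)
M = -6
a(M)*m(z(-4, J(6, 6))) = 34*(-4 + 1) = 34*(-3) = -102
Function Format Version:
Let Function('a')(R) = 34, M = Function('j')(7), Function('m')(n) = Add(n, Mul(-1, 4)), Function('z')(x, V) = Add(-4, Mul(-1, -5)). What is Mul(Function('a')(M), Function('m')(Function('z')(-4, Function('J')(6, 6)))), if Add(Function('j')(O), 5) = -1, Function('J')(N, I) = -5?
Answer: -102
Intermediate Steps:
Function('z')(x, V) = 1 (Function('z')(x, V) = Add(-4, 5) = 1)
Function('j')(O) = -6 (Function('j')(O) = Add(-5, -1) = -6)
Function('m')(n) = Add(-4, n) (Function('m')(n) = Add(n, -4) = Add(-4, n))
M = -6
Mul(Function('a')(M), Function('m')(Function('z')(-4, Function('J')(6, 6)))) = Mul(34, Add(-4, 1)) = Mul(34, -3) = -102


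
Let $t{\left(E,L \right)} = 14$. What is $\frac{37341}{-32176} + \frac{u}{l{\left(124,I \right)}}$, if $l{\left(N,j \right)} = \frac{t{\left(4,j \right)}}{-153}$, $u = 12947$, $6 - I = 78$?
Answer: $- \frac{31868835795}{225232} \approx -1.4149 \cdot 10^{5}$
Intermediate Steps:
$I = -72$ ($I = 6 - 78 = -72$)
$l{\left(N,j \right)} = - \frac{14}{153}$ ($l{\left(N,j \right)} = \frac{14}{-153} = 14 \left(- \frac{1}{153}\right) = - \frac{14}{153}$)
$\frac{37341}{-32176} + \frac{u}{l{\left(124,I \right)}} = \frac{37341}{-32176} + \frac{12947}{- \frac{14}{153}} = 37341 \left(- \frac{1}{32176}\right) + 12947 \left(- \frac{153}{14}\right) = - \frac{37341}{32176} - \frac{1980891}{14} = - \frac{31868835795}{225232}$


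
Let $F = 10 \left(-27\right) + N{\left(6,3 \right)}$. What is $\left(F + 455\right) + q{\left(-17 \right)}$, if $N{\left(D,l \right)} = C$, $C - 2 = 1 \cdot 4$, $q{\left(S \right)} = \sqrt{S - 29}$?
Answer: $191 + i \sqrt{46} \approx 191.0 + 6.7823 i$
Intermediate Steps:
$q{\left(S \right)} = \sqrt{-29 + S}$
$C = 6$ ($C = 2 + 1 \cdot 4 = 2 + 4 = 6$)
$N{\left(D,l \right)} = 6$
$F = -264$ ($F = 10 \left(-27\right) + 6 = -270 + 6 = -264$)
$\left(F + 455\right) + q{\left(-17 \right)} = \left(-264 + 455\right) + \sqrt{-29 - 17} = 191 + \sqrt{-46} = 191 + i \sqrt{46}$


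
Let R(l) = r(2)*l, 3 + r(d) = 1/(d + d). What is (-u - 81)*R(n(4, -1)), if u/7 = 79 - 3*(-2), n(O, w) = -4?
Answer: -7436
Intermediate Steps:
r(d) = -3 + 1/(2*d) (r(d) = -3 + 1/(d + d) = -3 + 1/(2*d))
u = 595 (u = 7*(79 - 3*(-2)) = 7*(79 - 1*(-6)) = 7*(79 + 6) = 7*85 = 595)
R(l) = -11*l/4 (R(l) = (-3 + (½)/2)*l = (-3 + (½)*(½))*l = (-3 + ¼)*l = -11*l/4)
(-u - 81)*R(n(4, -1)) = (-1*595 - 81)*(-11/4*(-4)) = (-595 - 81)*11 = -676*11 = -7436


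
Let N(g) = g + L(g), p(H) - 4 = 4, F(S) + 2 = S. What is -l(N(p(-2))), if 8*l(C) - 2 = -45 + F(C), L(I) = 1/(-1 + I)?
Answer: 129/28 ≈ 4.6071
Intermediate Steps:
F(S) = -2 + S
p(H) = 8 (p(H) = 4 + 4 = 8)
N(g) = g + 1/(-1 + g)
l(C) = -45/8 + C/8 (l(C) = ¼ + (-45 + (-2 + C))/8 = ¼ + (-47 + C)/8 = ¼ + (-47/8 + C/8) = -45/8 + C/8)
-l(N(p(-2))) = -(-45/8 + ((1 + 8*(-1 + 8))/(-1 + 8))/8) = -(-45/8 + ((1 + 8*7)/7)/8) = -(-45/8 + ((1 + 56)/7)/8) = -(-45/8 + ((⅐)*57)/8) = -(-45/8 + (⅛)*(57/7)) = -(-45/8 + 57/56) = -1*(-129/28) = 129/28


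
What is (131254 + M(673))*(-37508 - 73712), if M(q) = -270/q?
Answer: -9824470999840/673 ≈ -1.4598e+10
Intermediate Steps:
(131254 + M(673))*(-37508 - 73712) = (131254 - 270/673)*(-37508 - 73712) = (131254 - 270*1/673)*(-111220) = (131254 - 270/673)*(-111220) = (88333672/673)*(-111220) = -9824470999840/673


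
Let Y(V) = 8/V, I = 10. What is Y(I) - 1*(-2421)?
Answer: 12109/5 ≈ 2421.8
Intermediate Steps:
Y(I) - 1*(-2421) = 8/10 - 1*(-2421) = 8*(⅒) + 2421 = ⅘ + 2421 = 12109/5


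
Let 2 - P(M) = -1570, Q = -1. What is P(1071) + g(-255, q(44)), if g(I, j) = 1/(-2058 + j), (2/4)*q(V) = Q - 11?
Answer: 3272903/2082 ≈ 1572.0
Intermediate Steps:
q(V) = -24 (q(V) = 2*(-1 - 11) = 2*(-12) = -24)
P(M) = 1572 (P(M) = 2 - 1*(-1570) = 2 + 1570 = 1572)
P(1071) + g(-255, q(44)) = 1572 + 1/(-2058 - 24) = 1572 + 1/(-2082) = 1572 - 1/2082 = 3272903/2082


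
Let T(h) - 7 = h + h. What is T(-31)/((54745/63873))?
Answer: -702603/10949 ≈ -64.171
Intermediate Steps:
T(h) = 7 + 2*h (T(h) = 7 + (h + h) = 7 + 2*h)
T(-31)/((54745/63873)) = (7 + 2*(-31))/((54745/63873)) = (7 - 62)/((54745*(1/63873))) = -55/54745/63873 = -55*63873/54745 = -702603/10949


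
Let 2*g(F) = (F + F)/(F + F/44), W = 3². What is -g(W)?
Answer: -44/45 ≈ -0.97778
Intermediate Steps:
W = 9
g(F) = 44/45 (g(F) = ((F + F)/(F + F/44))/2 = ((2*F)/(F + F*(1/44)))/2 = ((2*F)/(F + F/44))/2 = ((2*F)/((45*F/44)))/2 = ((2*F)*(44/(45*F)))/2 = (½)*(88/45) = 44/45)
-g(W) = -1*44/45 = -44/45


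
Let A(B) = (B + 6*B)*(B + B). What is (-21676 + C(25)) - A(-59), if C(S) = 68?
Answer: -70342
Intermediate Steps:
A(B) = 14*B**2 (A(B) = (7*B)*(2*B) = 14*B**2)
(-21676 + C(25)) - A(-59) = (-21676 + 68) - 14*(-59)**2 = -21608 - 14*3481 = -21608 - 1*48734 = -21608 - 48734 = -70342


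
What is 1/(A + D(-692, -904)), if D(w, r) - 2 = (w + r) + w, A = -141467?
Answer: -1/143753 ≈ -6.9564e-6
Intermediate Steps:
D(w, r) = 2 + r + 2*w (D(w, r) = 2 + ((w + r) + w) = 2 + ((r + w) + w) = 2 + (r + 2*w) = 2 + r + 2*w)
1/(A + D(-692, -904)) = 1/(-141467 + (2 - 904 + 2*(-692))) = 1/(-141467 + (2 - 904 - 1384)) = 1/(-141467 - 2286) = 1/(-143753) = -1/143753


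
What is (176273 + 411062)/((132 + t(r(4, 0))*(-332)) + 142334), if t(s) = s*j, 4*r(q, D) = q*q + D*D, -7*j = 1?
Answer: 822269/199718 ≈ 4.1171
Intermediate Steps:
j = -⅐ (j = -⅐*1 = -⅐ ≈ -0.14286)
r(q, D) = D²/4 + q²/4 (r(q, D) = (q*q + D*D)/4 = (q² + D²)/4 = (D² + q²)/4 = D²/4 + q²/4)
t(s) = -s/7 (t(s) = s*(-⅐) = -s/7)
(176273 + 411062)/((132 + t(r(4, 0))*(-332)) + 142334) = (176273 + 411062)/((132 - ((¼)*0² + (¼)*4²)/7*(-332)) + 142334) = 587335/((132 - ((¼)*0 + (¼)*16)/7*(-332)) + 142334) = 587335/((132 - (0 + 4)/7*(-332)) + 142334) = 587335/((132 - ⅐*4*(-332)) + 142334) = 587335/((132 - 4/7*(-332)) + 142334) = 587335/((132 + 1328/7) + 142334) = 587335/(2252/7 + 142334) = 587335/(998590/7) = 587335*(7/998590) = 822269/199718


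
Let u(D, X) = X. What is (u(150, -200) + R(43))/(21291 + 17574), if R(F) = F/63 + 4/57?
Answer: -238499/46521405 ≈ -0.0051266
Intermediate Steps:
R(F) = 4/57 + F/63 (R(F) = F*(1/63) + 4*(1/57) = F/63 + 4/57 = 4/57 + F/63)
(u(150, -200) + R(43))/(21291 + 17574) = (-200 + (4/57 + (1/63)*43))/(21291 + 17574) = (-200 + (4/57 + 43/63))/38865 = (-200 + 901/1197)*(1/38865) = -238499/1197*1/38865 = -238499/46521405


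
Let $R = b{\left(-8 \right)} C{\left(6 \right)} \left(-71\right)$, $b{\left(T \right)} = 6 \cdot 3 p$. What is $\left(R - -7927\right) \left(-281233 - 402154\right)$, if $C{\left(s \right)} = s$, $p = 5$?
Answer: $20783848831$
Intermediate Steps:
$b{\left(T \right)} = 90$ ($b{\left(T \right)} = 6 \cdot 3 \cdot 5 = 18 \cdot 5 = 90$)
$R = -38340$ ($R = 90 \cdot 6 \left(-71\right) = 540 \left(-71\right) = -38340$)
$\left(R - -7927\right) \left(-281233 - 402154\right) = \left(-38340 - -7927\right) \left(-281233 - 402154\right) = \left(-38340 + \left(-323 + 8250\right)\right) \left(-683387\right) = \left(-38340 + 7927\right) \left(-683387\right) = \left(-30413\right) \left(-683387\right) = 20783848831$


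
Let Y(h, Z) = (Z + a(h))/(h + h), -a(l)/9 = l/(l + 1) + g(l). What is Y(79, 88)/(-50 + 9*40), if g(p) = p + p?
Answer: -107431/3918400 ≈ -0.027417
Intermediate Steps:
g(p) = 2*p
a(l) = -18*l - 9*l/(1 + l) (a(l) = -9*(l/(l + 1) + 2*l) = -9*(l/(1 + l) + 2*l) = -9*(2*l + l/(1 + l)) = -18*l - 9*l/(1 + l))
Y(h, Z) = (Z + 9*h*(-3 - 2*h)/(1 + h))/(2*h) (Y(h, Z) = (Z + 9*h*(-3 - 2*h)/(1 + h))/(h + h) = (Z + 9*h*(-3 - 2*h)/(1 + h))/((2*h)) = (Z + 9*h*(-3 - 2*h)/(1 + h))*(1/(2*h)) = (Z + 9*h*(-3 - 2*h)/(1 + h))/(2*h))
Y(79, 88)/(-50 + 9*40) = ((½)*(-27*79 - 18*79² + 88*(1 + 79))/(79*(1 + 79)))/(-50 + 9*40) = ((½)*(1/79)*(-2133 - 18*6241 + 88*80)/80)/(-50 + 360) = ((½)*(1/79)*(1/80)*(-2133 - 112338 + 7040))/310 = ((½)*(1/79)*(1/80)*(-107431))*(1/310) = -107431/12640*1/310 = -107431/3918400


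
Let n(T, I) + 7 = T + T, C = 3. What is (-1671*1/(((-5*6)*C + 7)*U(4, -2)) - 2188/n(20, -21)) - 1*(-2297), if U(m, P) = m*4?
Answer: 97813207/43824 ≈ 2232.0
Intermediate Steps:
n(T, I) = -7 + 2*T (n(T, I) = -7 + (T + T) = -7 + 2*T)
U(m, P) = 4*m
(-1671*1/(((-5*6)*C + 7)*U(4, -2)) - 2188/n(20, -21)) - 1*(-2297) = (-1671*1/(16*(-5*6*3 + 7)) - 2188/(-7 + 2*20)) - 1*(-2297) = (-1671*1/(16*(-30*3 + 7)) - 2188/(-7 + 40)) + 2297 = (-1671*1/(16*(-90 + 7)) - 2188/33) + 2297 = (-1671/((-83*16)) - 2188*1/33) + 2297 = (-1671/(-1328) - 2188/33) + 2297 = (-1671*(-1/1328) - 2188/33) + 2297 = (1671/1328 - 2188/33) + 2297 = -2850521/43824 + 2297 = 97813207/43824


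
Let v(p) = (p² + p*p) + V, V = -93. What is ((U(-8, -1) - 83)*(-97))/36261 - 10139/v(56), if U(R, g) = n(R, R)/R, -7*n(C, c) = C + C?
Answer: -2224123324/1568397033 ≈ -1.4181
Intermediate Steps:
n(C, c) = -2*C/7 (n(C, c) = -(C + C)/7 = -2*C/7)
U(R, g) = -2/7 (U(R, g) = (-2*R/7)/R = -2/7)
v(p) = -93 + 2*p² (v(p) = (p² + p*p) - 93 = (p² + p²) - 93 = 2*p² - 93 = -93 + 2*p²)
((U(-8, -1) - 83)*(-97))/36261 - 10139/v(56) = ((-2/7 - 83)*(-97))/36261 - 10139/(-93 + 2*56²) = -583/7*(-97)*(1/36261) - 10139/(-93 + 2*3136) = (56551/7)*(1/36261) - 10139/(-93 + 6272) = 56551/253827 - 10139/6179 = -2224123324/1568397033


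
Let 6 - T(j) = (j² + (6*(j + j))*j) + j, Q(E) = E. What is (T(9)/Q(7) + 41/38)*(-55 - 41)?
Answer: 1912368/133 ≈ 14379.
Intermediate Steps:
T(j) = 6 - j - 13*j² (T(j) = 6 - ((j² + (6*(j + j))*j) + j) = 6 - ((j² + (6*(2*j))*j) + j) = 6 - ((j² + (12*j)*j) + j) = 6 - ((j² + 12*j²) + j) = 6 - (13*j² + j) = 6 - (j + 13*j²) = 6 + (-j - 13*j²) = 6 - j - 13*j²)
(T(9)/Q(7) + 41/38)*(-55 - 41) = ((6 - 1*9 - 13*9²)/7 + 41/38)*(-55 - 41) = ((6 - 9 - 13*81)*(⅐) + 41*(1/38))*(-96) = ((6 - 9 - 1053)*(⅐) + 41/38)*(-96) = (-1056*⅐ + 41/38)*(-96) = (-1056/7 + 41/38)*(-96) = -39841/266*(-96) = 1912368/133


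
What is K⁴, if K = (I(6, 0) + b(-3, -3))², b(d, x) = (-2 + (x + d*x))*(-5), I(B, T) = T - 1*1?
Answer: 37822859361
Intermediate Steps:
I(B, T) = -1 + T (I(B, T) = T - 1 = -1 + T)
b(d, x) = 10 - 5*x - 5*d*x (b(d, x) = (-2 + x + d*x)*(-5) = 10 - 5*x - 5*d*x)
K = 441 (K = ((-1 + 0) + (10 - 5*(-3) - 5*(-3)*(-3)))² = (-1 + (10 + 15 - 45))² = (-1 - 20)² = (-21)² = 441)
K⁴ = 441⁴ = 37822859361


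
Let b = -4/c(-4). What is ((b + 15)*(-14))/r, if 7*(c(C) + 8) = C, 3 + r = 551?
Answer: -812/2055 ≈ -0.39513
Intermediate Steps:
r = 548 (r = -3 + 551 = 548)
c(C) = -8 + C/7
b = 7/15 (b = -4/(-8 + (⅐)*(-4)) = -4/(-8 - 4/7) = -4/(-60/7) = -4*(-7/60) = 7/15 ≈ 0.46667)
((b + 15)*(-14))/r = ((7/15 + 15)*(-14))/548 = ((232/15)*(-14))*(1/548) = -3248/15*1/548 = -812/2055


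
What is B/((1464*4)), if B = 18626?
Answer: 9313/2928 ≈ 3.1807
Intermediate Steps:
B/((1464*4)) = 18626/((1464*4)) = 18626/5856 = 18626*(1/5856) = 9313/2928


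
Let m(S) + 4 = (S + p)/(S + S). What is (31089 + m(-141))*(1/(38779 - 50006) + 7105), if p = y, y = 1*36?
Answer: 116541802571925/527669 ≈ 2.2086e+8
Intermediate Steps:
y = 36
p = 36
m(S) = -4 + (36 + S)/(2*S) (m(S) = -4 + (S + 36)/(S + S) = -4 + (36 + S)/((2*S)) = -4 + (36 + S)*(1/(2*S)) = -4 + (36 + S)/(2*S))
(31089 + m(-141))*(1/(38779 - 50006) + 7105) = (31089 + (-7/2 + 18/(-141)))*(1/(38779 - 50006) + 7105) = (31089 + (-7/2 + 18*(-1/141)))*(1/(-11227) + 7105) = (31089 + (-7/2 - 6/47))*(-1/11227 + 7105) = (31089 - 341/94)*(79767834/11227) = (2922025/94)*(79767834/11227) = 116541802571925/527669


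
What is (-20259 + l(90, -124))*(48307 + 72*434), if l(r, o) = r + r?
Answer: -1597384845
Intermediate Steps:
l(r, o) = 2*r
(-20259 + l(90, -124))*(48307 + 72*434) = (-20259 + 2*90)*(48307 + 72*434) = (-20259 + 180)*(48307 + 31248) = -20079*79555 = -1597384845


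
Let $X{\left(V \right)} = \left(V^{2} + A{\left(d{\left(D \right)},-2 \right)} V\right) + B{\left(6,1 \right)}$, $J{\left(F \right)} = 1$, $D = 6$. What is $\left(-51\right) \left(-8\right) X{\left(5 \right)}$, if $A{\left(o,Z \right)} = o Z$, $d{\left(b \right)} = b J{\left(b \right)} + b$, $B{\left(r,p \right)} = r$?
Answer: $-36312$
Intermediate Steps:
$d{\left(b \right)} = 2 b$ ($d{\left(b \right)} = b 1 + b = b + b = 2 b$)
$A{\left(o,Z \right)} = Z o$
$X{\left(V \right)} = 6 + V^{2} - 24 V$ ($X{\left(V \right)} = \left(V^{2} + - 2 \cdot 2 \cdot 6 V\right) + 6 = \left(V^{2} + \left(-2\right) 12 V\right) + 6 = \left(V^{2} - 24 V\right) + 6 = 6 + V^{2} - 24 V$)
$\left(-51\right) \left(-8\right) X{\left(5 \right)} = \left(-51\right) \left(-8\right) \left(6 + 5^{2} - 120\right) = 408 \left(6 + 25 - 120\right) = 408 \left(-89\right) = -36312$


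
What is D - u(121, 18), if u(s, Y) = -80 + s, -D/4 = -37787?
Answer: 151107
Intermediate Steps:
D = 151148 (D = -4*(-37787) = 151148)
D - u(121, 18) = 151148 - (-80 + 121) = 151148 - 1*41 = 151148 - 41 = 151107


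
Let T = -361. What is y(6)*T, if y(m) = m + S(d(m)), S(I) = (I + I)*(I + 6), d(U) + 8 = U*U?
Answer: -689510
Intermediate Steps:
d(U) = -8 + U**2 (d(U) = -8 + U*U = -8 + U**2)
S(I) = 2*I*(6 + I) (S(I) = (2*I)*(6 + I) = 2*I*(6 + I))
y(m) = m + 2*(-8 + m**2)*(-2 + m**2) (y(m) = m + 2*(-8 + m**2)*(6 + (-8 + m**2)) = m + 2*(-8 + m**2)*(-2 + m**2))
y(6)*T = (6 + 2*(-8 + 6**2)*(-2 + 6**2))*(-361) = (6 + 2*(-8 + 36)*(-2 + 36))*(-361) = (6 + 2*28*34)*(-361) = (6 + 1904)*(-361) = 1910*(-361) = -689510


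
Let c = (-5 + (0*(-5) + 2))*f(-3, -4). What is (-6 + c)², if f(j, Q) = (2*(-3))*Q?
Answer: 6084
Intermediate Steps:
f(j, Q) = -6*Q
c = -72 (c = (-5 + (0*(-5) + 2))*(-6*(-4)) = (-5 + (0 + 2))*24 = (-5 + 2)*24 = -3*24 = -72)
(-6 + c)² = (-6 - 72)² = (-78)² = 6084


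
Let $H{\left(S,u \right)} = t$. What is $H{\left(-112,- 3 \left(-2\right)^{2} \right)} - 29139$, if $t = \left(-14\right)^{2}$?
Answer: $-28943$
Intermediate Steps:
$t = 196$
$H{\left(S,u \right)} = 196$
$H{\left(-112,- 3 \left(-2\right)^{2} \right)} - 29139 = 196 - 29139 = -28943$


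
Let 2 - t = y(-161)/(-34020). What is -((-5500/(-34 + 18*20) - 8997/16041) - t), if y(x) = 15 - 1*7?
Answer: 144044200667/7412626305 ≈ 19.432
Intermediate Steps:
y(x) = 8 (y(x) = 15 - 7 = 8)
t = 17012/8505 (t = 2 - 8/(-34020) = 2 - 8*(-1)/34020 = 2 - 1*(-2/8505) = 2 + 2/8505 = 17012/8505 ≈ 2.0002)
-((-5500/(-34 + 18*20) - 8997/16041) - t) = -((-5500/(-34 + 18*20) - 8997/16041) - 1*17012/8505) = -((-5500/(-34 + 360) - 8997*1/16041) - 17012/8505) = -((-5500/326 - 2999/5347) - 17012/8505) = -((-5500*1/326 - 2999/5347) - 17012/8505) = -((-2750/163 - 2999/5347) - 17012/8505) = -(-15193087/871561 - 17012/8505) = -1*(-144044200667/7412626305) = 144044200667/7412626305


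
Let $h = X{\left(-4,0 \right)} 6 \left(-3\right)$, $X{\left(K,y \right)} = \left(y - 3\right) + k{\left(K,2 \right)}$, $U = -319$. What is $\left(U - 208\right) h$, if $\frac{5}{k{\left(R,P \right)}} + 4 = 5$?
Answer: $18972$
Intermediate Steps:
$k{\left(R,P \right)} = 5$ ($k{\left(R,P \right)} = \frac{5}{-4 + 5} = \frac{5}{1} = 5 \cdot 1 = 5$)
$X{\left(K,y \right)} = 2 + y$ ($X{\left(K,y \right)} = \left(y - 3\right) + 5 = \left(-3 + y\right) + 5 = 2 + y$)
$h = -36$ ($h = \left(2 + 0\right) 6 \left(-3\right) = 2 \cdot 6 \left(-3\right) = 12 \left(-3\right) = -36$)
$\left(U - 208\right) h = \left(-319 - 208\right) \left(-36\right) = \left(-527\right) \left(-36\right) = 18972$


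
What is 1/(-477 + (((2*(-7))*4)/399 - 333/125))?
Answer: -7125/3418606 ≈ -0.0020842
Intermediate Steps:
1/(-477 + (((2*(-7))*4)/399 - 333/125)) = 1/(-477 + (-14*4*(1/399) - 333*1/125)) = 1/(-477 + (-56*1/399 - 333/125)) = 1/(-477 + (-8/57 - 333/125)) = 1/(-477 - 19981/7125) = 1/(-3418606/7125) = -7125/3418606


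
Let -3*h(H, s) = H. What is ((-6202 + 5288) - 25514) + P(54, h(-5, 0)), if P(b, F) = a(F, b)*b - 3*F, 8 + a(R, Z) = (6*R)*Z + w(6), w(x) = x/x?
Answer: 2349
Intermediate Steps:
w(x) = 1
a(R, Z) = -7 + 6*R*Z (a(R, Z) = -8 + ((6*R)*Z + 1) = -8 + (6*R*Z + 1) = -8 + (1 + 6*R*Z) = -7 + 6*R*Z)
h(H, s) = -H/3
P(b, F) = -3*F + b*(-7 + 6*F*b) (P(b, F) = (-7 + 6*F*b)*b - 3*F = b*(-7 + 6*F*b) - 3*F = -3*F + b*(-7 + 6*F*b))
((-6202 + 5288) - 25514) + P(54, h(-5, 0)) = ((-6202 + 5288) - 25514) + (-(-1)*(-5) + 54*(-7 + 6*(-⅓*(-5))*54)) = (-914 - 25514) + (-3*5/3 + 54*(-7 + 6*(5/3)*54)) = -26428 + (-5 + 54*(-7 + 540)) = -26428 + (-5 + 54*533) = -26428 + (-5 + 28782) = -26428 + 28777 = 2349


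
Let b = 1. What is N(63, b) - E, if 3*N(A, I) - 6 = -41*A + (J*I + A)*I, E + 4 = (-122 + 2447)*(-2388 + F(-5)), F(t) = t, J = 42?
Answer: 5562905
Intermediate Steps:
E = -5563729 (E = -4 + (-122 + 2447)*(-2388 - 5) = -4 + 2325*(-2393) = -4 - 5563725 = -5563729)
N(A, I) = 2 - 41*A/3 + I*(A + 42*I)/3 (N(A, I) = 2 + (-41*A + (42*I + A)*I)/3 = 2 + (-41*A + (A + 42*I)*I)/3 = 2 + (-41*A + I*(A + 42*I))/3 = 2 + (-41*A/3 + I*(A + 42*I)/3) = 2 - 41*A/3 + I*(A + 42*I)/3)
N(63, b) - E = (2 + 14*1² - 41/3*63 + (⅓)*63*1) - 1*(-5563729) = (2 + 14*1 - 861 + 21) + 5563729 = (2 + 14 - 861 + 21) + 5563729 = -824 + 5563729 = 5562905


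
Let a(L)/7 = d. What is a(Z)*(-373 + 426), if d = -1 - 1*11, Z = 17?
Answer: -4452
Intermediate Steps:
d = -12 (d = -1 - 11 = -12)
a(L) = -84 (a(L) = 7*(-12) = -84)
a(Z)*(-373 + 426) = -84*(-373 + 426) = -84*53 = -4452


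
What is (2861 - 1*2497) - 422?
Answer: -58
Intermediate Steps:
(2861 - 1*2497) - 422 = (2861 - 2497) - 422 = 364 - 422 = -58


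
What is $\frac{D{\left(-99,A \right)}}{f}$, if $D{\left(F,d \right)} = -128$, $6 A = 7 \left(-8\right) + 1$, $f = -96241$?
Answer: $\frac{128}{96241} \approx 0.00133$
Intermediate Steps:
$A = - \frac{55}{6}$ ($A = \frac{7 \left(-8\right) + 1}{6} = \frac{-56 + 1}{6} = \frac{1}{6} \left(-55\right) = - \frac{55}{6} \approx -9.1667$)
$\frac{D{\left(-99,A \right)}}{f} = - \frac{128}{-96241} = \left(-128\right) \left(- \frac{1}{96241}\right) = \frac{128}{96241}$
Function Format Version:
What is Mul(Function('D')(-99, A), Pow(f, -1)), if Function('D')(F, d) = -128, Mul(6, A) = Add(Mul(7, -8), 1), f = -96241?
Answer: Rational(128, 96241) ≈ 0.0013300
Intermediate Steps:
A = Rational(-55, 6) (A = Mul(Rational(1, 6), Add(Mul(7, -8), 1)) = Mul(Rational(1, 6), Add(-56, 1)) = Mul(Rational(1, 6), -55) = Rational(-55, 6) ≈ -9.1667)
Mul(Function('D')(-99, A), Pow(f, -1)) = Mul(-128, Pow(-96241, -1)) = Mul(-128, Rational(-1, 96241)) = Rational(128, 96241)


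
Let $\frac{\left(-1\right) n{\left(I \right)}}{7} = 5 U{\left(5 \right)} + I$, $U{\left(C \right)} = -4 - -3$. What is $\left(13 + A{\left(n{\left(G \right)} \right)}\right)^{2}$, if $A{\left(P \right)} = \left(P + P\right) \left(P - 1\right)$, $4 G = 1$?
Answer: $\frac{297942121}{64} \approx 4.6553 \cdot 10^{6}$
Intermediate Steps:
$G = \frac{1}{4}$ ($G = \frac{1}{4} \cdot 1 = \frac{1}{4} \approx 0.25$)
$U{\left(C \right)} = -1$ ($U{\left(C \right)} = -4 + 3 = -1$)
$n{\left(I \right)} = 35 - 7 I$ ($n{\left(I \right)} = - 7 \left(5 \left(-1\right) + I\right) = - 7 \left(-5 + I\right) = 35 - 7 I$)
$A{\left(P \right)} = 2 P \left(-1 + P\right)$
$\left(13 + A{\left(n{\left(G \right)} \right)}\right)^{2} = \left(13 + 2 \left(35 - \frac{7}{4}\right) \left(-1 + \left(35 - \frac{7}{4}\right)\right)\right)^{2} = \left(13 + 2 \cdot \frac{133}{4} \left(-1 + \frac{133}{4}\right)\right)^{2} = \left(13 + 2 \cdot \frac{133}{4} \cdot \frac{129}{4}\right)^{2} = \left(13 + \frac{17157}{8}\right)^{2} = \left(\frac{17261}{8}\right)^{2} = \frac{297942121}{64}$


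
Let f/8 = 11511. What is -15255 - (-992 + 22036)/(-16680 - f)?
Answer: -414808699/27192 ≈ -15255.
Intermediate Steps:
f = 92088 (f = 8*11511 = 92088)
-15255 - (-992 + 22036)/(-16680 - f) = -15255 - (-992 + 22036)/(-16680 - 1*92088) = -15255 - 21044/(-16680 - 92088) = -15255 - 21044/(-108768) = -15255 - 21044*(-1)/108768 = -15255 - 1*(-5261/27192) = -15255 + 5261/27192 = -414808699/27192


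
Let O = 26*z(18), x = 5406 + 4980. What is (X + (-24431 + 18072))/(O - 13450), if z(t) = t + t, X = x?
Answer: -4027/12514 ≈ -0.32180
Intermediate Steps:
x = 10386
X = 10386
z(t) = 2*t
O = 936 (O = 26*(2*18) = 26*36 = 936)
(X + (-24431 + 18072))/(O - 13450) = (10386 + (-24431 + 18072))/(936 - 13450) = (10386 - 6359)/(-12514) = 4027*(-1/12514) = -4027/12514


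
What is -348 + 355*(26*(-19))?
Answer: -175718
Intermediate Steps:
-348 + 355*(26*(-19)) = -348 + 355*(-494) = -348 - 175370 = -175718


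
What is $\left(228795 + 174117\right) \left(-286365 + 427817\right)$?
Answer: $56992708224$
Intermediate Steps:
$\left(228795 + 174117\right) \left(-286365 + 427817\right) = 402912 \cdot 141452 = 56992708224$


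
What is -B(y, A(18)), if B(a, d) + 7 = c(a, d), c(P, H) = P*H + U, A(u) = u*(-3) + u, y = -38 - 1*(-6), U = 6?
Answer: -1151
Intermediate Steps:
y = -32 (y = -38 + 6 = -32)
A(u) = -2*u (A(u) = -3*u + u = -2*u)
c(P, H) = 6 + H*P (c(P, H) = P*H + 6 = H*P + 6 = 6 + H*P)
B(a, d) = -1 + a*d (B(a, d) = -7 + (6 + d*a) = -7 + (6 + a*d) = -1 + a*d)
-B(y, A(18)) = -(-1 - (-64)*18) = -(-1 - 32*(-36)) = -(-1 + 1152) = -1*1151 = -1151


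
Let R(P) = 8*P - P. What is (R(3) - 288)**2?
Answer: 71289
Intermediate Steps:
R(P) = 7*P
(R(3) - 288)**2 = (7*3 - 288)**2 = (21 - 288)**2 = (-267)**2 = 71289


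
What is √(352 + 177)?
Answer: 23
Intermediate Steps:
√(352 + 177) = √529 = 23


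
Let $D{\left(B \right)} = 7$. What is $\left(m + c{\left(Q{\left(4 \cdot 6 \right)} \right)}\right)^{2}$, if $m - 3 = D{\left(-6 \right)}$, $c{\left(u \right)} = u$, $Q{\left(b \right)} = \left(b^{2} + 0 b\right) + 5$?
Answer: $349281$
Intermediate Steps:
$Q{\left(b \right)} = 5 + b^{2}$ ($Q{\left(b \right)} = \left(b^{2} + 0\right) + 5 = b^{2} + 5 = 5 + b^{2}$)
$m = 10$ ($m = 3 + 7 = 10$)
$\left(m + c{\left(Q{\left(4 \cdot 6 \right)} \right)}\right)^{2} = \left(10 + \left(5 + \left(4 \cdot 6\right)^{2}\right)\right)^{2} = \left(10 + \left(5 + 24^{2}\right)\right)^{2} = \left(10 + \left(5 + 576\right)\right)^{2} = \left(10 + 581\right)^{2} = 591^{2} = 349281$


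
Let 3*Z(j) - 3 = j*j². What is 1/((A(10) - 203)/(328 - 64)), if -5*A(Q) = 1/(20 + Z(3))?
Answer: -39600/30451 ≈ -1.3004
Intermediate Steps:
Z(j) = 1 + j³/3 (Z(j) = 1 + (j*j²)/3 = 1 + j³/3)
A(Q) = -1/150 (A(Q) = -1/(5*(20 + (1 + (⅓)*3³))) = -1/(5*(20 + (1 + (⅓)*27))) = -1/(5*(20 + (1 + 9))) = -1/(5*(20 + 10)) = -⅕/30 = -⅕*1/30 = -1/150)
1/((A(10) - 203)/(328 - 64)) = 1/((-1/150 - 203)/(328 - 64)) = 1/(-30451/150/264) = 1/(-30451/150*1/264) = 1/(-30451/39600) = -39600/30451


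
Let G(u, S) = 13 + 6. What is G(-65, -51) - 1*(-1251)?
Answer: 1270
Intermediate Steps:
G(u, S) = 19
G(-65, -51) - 1*(-1251) = 19 - 1*(-1251) = 19 + 1251 = 1270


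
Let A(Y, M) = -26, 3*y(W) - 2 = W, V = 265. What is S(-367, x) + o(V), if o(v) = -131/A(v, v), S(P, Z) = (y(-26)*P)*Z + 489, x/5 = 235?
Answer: 89707645/26 ≈ 3.4503e+6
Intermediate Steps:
y(W) = ⅔ + W/3
x = 1175 (x = 5*235 = 1175)
S(P, Z) = 489 - 8*P*Z (S(P, Z) = ((⅔ + (⅓)*(-26))*P)*Z + 489 = ((⅔ - 26/3)*P)*Z + 489 = (-8*P)*Z + 489 = -8*P*Z + 489 = 489 - 8*P*Z)
o(v) = 131/26 (o(v) = -131/(-26) = -131*(-1/26) = 131/26)
S(-367, x) + o(V) = (489 - 8*(-367)*1175) + 131/26 = (489 + 3449800) + 131/26 = 3450289 + 131/26 = 89707645/26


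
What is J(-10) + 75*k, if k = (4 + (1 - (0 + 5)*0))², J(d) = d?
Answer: 1865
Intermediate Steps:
k = 25 (k = (4 + (1 - 5*0))² = (4 + (1 - 1*0))² = (4 + (1 + 0))² = (4 + 1)² = 5² = 25)
J(-10) + 75*k = -10 + 75*25 = -10 + 1875 = 1865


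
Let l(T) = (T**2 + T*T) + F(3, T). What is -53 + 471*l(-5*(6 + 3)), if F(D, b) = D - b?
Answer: 1930105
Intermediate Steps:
l(T) = 3 - T + 2*T**2 (l(T) = (T**2 + T*T) + (3 - T) = (T**2 + T**2) + (3 - T) = 2*T**2 + (3 - T) = 3 - T + 2*T**2)
-53 + 471*l(-5*(6 + 3)) = -53 + 471*(3 - (-5)*(6 + 3) + 2*(-5*(6 + 3))**2) = -53 + 471*(3 - (-5)*9 + 2*(-5*9)**2) = -53 + 471*(3 - 1*(-45) + 2*(-45)**2) = -53 + 471*(3 + 45 + 2*2025) = -53 + 471*(3 + 45 + 4050) = -53 + 471*4098 = -53 + 1930158 = 1930105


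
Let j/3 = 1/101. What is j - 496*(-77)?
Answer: 3857395/101 ≈ 38192.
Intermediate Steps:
j = 3/101 ≈ 0.029703
j - 496*(-77) = 3/101 - 496*(-77) = 3/101 + 38192 = 3857395/101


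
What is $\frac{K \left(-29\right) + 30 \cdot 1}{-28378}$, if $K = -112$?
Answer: $- \frac{1639}{14189} \approx -0.11551$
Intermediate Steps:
$\frac{K \left(-29\right) + 30 \cdot 1}{-28378} = \frac{\left(-112\right) \left(-29\right) + 30 \cdot 1}{-28378} = \left(3248 + 30\right) \left(- \frac{1}{28378}\right) = 3278 \left(- \frac{1}{28378}\right) = - \frac{1639}{14189}$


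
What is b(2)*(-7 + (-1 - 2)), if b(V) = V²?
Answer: -40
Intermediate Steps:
b(2)*(-7 + (-1 - 2)) = 2²*(-7 + (-1 - 2)) = 4*(-7 - 3) = 4*(-10) = -40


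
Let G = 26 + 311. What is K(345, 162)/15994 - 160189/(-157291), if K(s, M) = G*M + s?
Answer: 11203473115/2515712254 ≈ 4.4534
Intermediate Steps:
G = 337
K(s, M) = s + 337*M (K(s, M) = 337*M + s = s + 337*M)
K(345, 162)/15994 - 160189/(-157291) = (345 + 337*162)/15994 - 160189/(-157291) = (345 + 54594)*(1/15994) - 160189*(-1/157291) = 54939*(1/15994) + 160189/157291 = 54939/15994 + 160189/157291 = 11203473115/2515712254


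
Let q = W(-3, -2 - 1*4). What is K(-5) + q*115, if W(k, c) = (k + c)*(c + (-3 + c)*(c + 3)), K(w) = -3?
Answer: -21738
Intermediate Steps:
W(k, c) = (c + k)*(c + (-3 + c)*(3 + c))
q = -189 (q = (-2 - 1*4)**2 + (-2 - 1*4)**3 - 9*(-2 - 1*4) - 9*(-3) + (-2 - 1*4)*(-3) - 3*(-2 - 1*4)**2 = (-2 - 4)**2 + (-2 - 4)**3 - 9*(-2 - 4) + 27 + (-2 - 4)*(-3) - 3*(-2 - 4)**2 = (-6)**2 + (-6)**3 - 9*(-6) + 27 - 6*(-3) - 3*(-6)**2 = 36 - 216 + 54 + 27 + 18 - 3*36 = 36 - 216 + 54 + 27 + 18 - 108 = -189)
K(-5) + q*115 = -3 - 189*115 = -3 - 21735 = -21738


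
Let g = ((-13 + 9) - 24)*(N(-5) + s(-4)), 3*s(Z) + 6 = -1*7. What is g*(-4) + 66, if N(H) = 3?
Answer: -250/3 ≈ -83.333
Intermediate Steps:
s(Z) = -13/3 (s(Z) = -2 + (-1*7)/3 = -2 + (1/3)*(-7) = -2 - 7/3 = -13/3)
g = 112/3 (g = ((-13 + 9) - 24)*(3 - 13/3) = (-4 - 24)*(-4/3) = -28*(-4/3) = 112/3 ≈ 37.333)
g*(-4) + 66 = (112/3)*(-4) + 66 = -448/3 + 66 = -250/3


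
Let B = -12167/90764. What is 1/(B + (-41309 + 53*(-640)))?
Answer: -90764/6828097123 ≈ -1.3293e-5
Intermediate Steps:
B = -12167/90764 (B = -12167*1/90764 = -12167/90764 ≈ -0.13405)
1/(B + (-41309 + 53*(-640))) = 1/(-12167/90764 + (-41309 + 53*(-640))) = 1/(-12167/90764 + (-41309 - 33920)) = 1/(-12167/90764 - 75229) = 1/(-6828097123/90764) = -90764/6828097123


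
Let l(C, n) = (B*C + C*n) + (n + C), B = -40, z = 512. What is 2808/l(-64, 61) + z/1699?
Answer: -1360376/762851 ≈ -1.7833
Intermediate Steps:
l(C, n) = n - 39*C + C*n (l(C, n) = (-40*C + C*n) + (n + C) = (-40*C + C*n) + (C + n) = n - 39*C + C*n)
2808/l(-64, 61) + z/1699 = 2808/(61 - 39*(-64) - 64*61) + 512/1699 = 2808/(61 + 2496 - 3904) + 512*(1/1699) = 2808/(-1347) + 512/1699 = 2808*(-1/1347) + 512/1699 = -936/449 + 512/1699 = -1360376/762851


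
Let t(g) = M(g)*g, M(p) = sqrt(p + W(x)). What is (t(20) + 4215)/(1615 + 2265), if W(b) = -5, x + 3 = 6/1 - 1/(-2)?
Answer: 843/776 + sqrt(15)/194 ≈ 1.1063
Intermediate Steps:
x = 7/2 (x = -3 + (6/1 - 1/(-2)) = -3 + (6*1 - 1*(-1/2)) = -3 + (6 + 1/2) = -3 + 13/2 = 7/2 ≈ 3.5000)
M(p) = sqrt(-5 + p) (M(p) = sqrt(p - 5) = sqrt(-5 + p))
t(g) = g*sqrt(-5 + g) (t(g) = sqrt(-5 + g)*g = g*sqrt(-5 + g))
(t(20) + 4215)/(1615 + 2265) = (20*sqrt(-5 + 20) + 4215)/(1615 + 2265) = (20*sqrt(15) + 4215)/3880 = (4215 + 20*sqrt(15))*(1/3880) = 843/776 + sqrt(15)/194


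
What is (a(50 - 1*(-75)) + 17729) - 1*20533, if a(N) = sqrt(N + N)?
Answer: -2804 + 5*sqrt(10) ≈ -2788.2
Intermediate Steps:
a(N) = sqrt(2)*sqrt(N) (a(N) = sqrt(2*N) = sqrt(2)*sqrt(N))
(a(50 - 1*(-75)) + 17729) - 1*20533 = (sqrt(2)*sqrt(50 - 1*(-75)) + 17729) - 1*20533 = (sqrt(2)*sqrt(50 + 75) + 17729) - 20533 = (sqrt(2)*sqrt(125) + 17729) - 20533 = (sqrt(2)*(5*sqrt(5)) + 17729) - 20533 = (5*sqrt(10) + 17729) - 20533 = (17729 + 5*sqrt(10)) - 20533 = -2804 + 5*sqrt(10)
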